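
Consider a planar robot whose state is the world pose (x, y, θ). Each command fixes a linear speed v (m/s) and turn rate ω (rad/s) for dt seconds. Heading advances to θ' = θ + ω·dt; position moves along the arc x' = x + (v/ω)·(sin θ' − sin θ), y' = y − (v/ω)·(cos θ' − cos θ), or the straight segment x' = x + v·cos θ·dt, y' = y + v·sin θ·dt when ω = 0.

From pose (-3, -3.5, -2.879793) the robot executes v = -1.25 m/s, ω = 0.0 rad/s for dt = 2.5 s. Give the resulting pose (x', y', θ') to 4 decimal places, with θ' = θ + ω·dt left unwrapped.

(0.0185, -2.6912, -2.8798)

θ' = -2.8798 + 0.0·2.5 = -2.8798
ω = 0 → straight: x' = -3 + -1.25·cos(-2.8798)·2.5 = 0.0185
y' = -3.5 + -1.25·sin(-2.8798)·2.5 = -2.6912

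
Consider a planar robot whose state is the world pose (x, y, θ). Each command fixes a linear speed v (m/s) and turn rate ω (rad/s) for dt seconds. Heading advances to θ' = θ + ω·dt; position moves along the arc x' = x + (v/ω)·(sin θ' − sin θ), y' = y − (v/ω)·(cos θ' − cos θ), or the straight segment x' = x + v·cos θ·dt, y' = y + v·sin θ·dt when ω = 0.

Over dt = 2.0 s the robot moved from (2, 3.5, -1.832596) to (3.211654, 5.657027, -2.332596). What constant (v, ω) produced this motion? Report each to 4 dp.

Δθ = -2.332596 − -1.832596 = -0.500000
ω = Δθ/dt = -0.500000/2.0 = -0.2500
R = −Δy/(cos θ' − cos θ) = 5.0000
v = R·ω = 5.0000·-0.2500 = -1.2500

v = -1.2500, ω = -0.2500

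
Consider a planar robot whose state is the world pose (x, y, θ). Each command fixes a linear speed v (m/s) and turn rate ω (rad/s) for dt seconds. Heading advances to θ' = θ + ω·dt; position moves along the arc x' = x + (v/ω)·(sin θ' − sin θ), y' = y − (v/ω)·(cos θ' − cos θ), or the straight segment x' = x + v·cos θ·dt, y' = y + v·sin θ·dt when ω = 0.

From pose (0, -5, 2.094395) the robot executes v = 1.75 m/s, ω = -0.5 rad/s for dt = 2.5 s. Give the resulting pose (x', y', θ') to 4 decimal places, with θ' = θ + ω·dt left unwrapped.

θ' = 2.0944 + -0.5·2.5 = 0.8444
R = v/ω = 1.75/-0.5 = -3.5000
x' = 0 + -3.5000·(sin 0.8444 − sin 2.0944) = 0.4146
y' = -5 − -3.5000·(cos 0.8444 − cos 2.0944) = -0.9254

(0.4146, -0.9254, 0.8444)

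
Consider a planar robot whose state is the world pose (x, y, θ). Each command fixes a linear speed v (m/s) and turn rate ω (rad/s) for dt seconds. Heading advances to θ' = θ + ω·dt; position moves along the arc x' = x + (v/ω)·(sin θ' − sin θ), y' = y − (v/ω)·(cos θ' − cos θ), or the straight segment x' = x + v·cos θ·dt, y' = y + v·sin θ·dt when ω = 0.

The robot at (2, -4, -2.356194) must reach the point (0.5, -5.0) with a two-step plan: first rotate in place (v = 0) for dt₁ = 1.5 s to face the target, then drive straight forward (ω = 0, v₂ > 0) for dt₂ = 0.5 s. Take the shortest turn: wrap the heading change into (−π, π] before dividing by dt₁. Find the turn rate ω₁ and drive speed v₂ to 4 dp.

ω₁ = -0.1316, v₂ = 3.6056

heading to target = atan2(-5−-4, 0.5−2) = -2.5536
Δθ = wrap(-2.5536 − -2.3562) = -0.1974; ω₁ = Δθ/dt₁ = -0.1316
distance = √((0.5−2)² + (-5−-4)²) = 1.8028; v₂ = distance/dt₂ = 3.6056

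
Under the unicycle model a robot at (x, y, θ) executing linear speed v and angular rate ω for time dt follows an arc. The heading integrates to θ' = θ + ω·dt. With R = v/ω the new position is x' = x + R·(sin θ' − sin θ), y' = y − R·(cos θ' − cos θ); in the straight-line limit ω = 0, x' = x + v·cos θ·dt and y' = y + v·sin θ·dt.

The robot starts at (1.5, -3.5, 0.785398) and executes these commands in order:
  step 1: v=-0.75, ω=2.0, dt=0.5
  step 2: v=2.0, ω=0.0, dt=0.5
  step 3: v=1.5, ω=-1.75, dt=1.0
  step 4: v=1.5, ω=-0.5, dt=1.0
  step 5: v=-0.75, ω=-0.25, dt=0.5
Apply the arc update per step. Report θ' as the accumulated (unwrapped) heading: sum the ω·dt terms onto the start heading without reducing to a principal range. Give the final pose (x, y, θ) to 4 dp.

(3.1194, -1.9564, -0.5896)

step 1: θ'=1.7854 (R=-0.3750) → pose (1.3988, -3.8450, 1.7854)
step 2: θ'=1.7854 (straight) → pose (1.1858, -2.8680, 1.7854)
step 3: θ'=0.0354 (R=-0.8571) → pose (1.9930, -1.8288, 0.0354)
step 4: θ'=-0.4646 (R=-3.0000) → pose (3.4433, -2.1449, -0.4646)
step 5: θ'=-0.5896 (R=3.0000) → pose (3.1194, -1.9564, -0.5896)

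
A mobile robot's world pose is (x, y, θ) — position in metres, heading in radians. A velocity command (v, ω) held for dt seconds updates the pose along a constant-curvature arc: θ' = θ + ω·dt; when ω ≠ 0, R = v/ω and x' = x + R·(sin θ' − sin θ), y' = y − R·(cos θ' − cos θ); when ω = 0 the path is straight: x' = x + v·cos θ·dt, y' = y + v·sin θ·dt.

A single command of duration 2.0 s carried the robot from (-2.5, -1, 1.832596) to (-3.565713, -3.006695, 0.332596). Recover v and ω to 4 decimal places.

v = -1.2500, ω = -0.7500

Δθ = 0.332596 − 1.832596 = -1.500000
ω = Δθ/dt = -1.500000/2.0 = -0.7500
R = −Δy/(cos θ' − cos θ) = 1.6667
v = R·ω = 1.6667·-0.7500 = -1.2500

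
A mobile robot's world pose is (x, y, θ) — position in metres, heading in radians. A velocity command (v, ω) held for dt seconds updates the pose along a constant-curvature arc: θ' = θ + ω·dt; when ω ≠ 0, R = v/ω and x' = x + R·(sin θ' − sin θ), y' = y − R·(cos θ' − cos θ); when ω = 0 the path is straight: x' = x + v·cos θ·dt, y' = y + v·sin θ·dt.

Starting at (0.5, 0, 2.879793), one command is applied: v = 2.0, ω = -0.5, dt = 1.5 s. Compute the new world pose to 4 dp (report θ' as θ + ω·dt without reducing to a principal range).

(-1.8559, 1.7424, 2.1298)

θ' = 2.8798 + -0.5·1.5 = 2.1298
R = v/ω = 2.0/-0.5 = -4.0000
x' = 0.5 + -4.0000·(sin 2.1298 − sin 2.8798) = -1.8559
y' = 0 − -4.0000·(cos 2.1298 − cos 2.8798) = 1.7424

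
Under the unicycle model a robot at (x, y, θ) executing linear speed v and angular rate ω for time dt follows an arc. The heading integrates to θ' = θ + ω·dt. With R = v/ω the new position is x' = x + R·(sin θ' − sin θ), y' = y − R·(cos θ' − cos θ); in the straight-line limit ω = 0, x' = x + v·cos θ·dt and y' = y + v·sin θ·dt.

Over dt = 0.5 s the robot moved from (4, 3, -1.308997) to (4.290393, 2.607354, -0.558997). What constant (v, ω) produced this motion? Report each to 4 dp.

v = 1.0000, ω = 1.5000

Δθ = -0.558997 − -1.308997 = 0.750000
ω = Δθ/dt = 0.750000/0.5 = 1.5000
R = −Δy/(cos θ' − cos θ) = 0.6667
v = R·ω = 0.6667·1.5000 = 1.0000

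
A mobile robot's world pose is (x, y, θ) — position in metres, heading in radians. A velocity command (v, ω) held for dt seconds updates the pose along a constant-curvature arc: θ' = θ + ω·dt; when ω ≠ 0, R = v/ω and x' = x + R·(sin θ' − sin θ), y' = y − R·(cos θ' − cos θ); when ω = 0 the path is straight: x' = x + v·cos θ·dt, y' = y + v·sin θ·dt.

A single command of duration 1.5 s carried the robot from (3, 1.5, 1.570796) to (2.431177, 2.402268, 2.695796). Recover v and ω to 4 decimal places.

Δθ = 2.695796 − 1.570796 = 1.125000
ω = Δθ/dt = 1.125000/1.5 = 0.7500
R = −Δy/(cos θ' − cos θ) = 1.0000
v = R·ω = 1.0000·0.7500 = 0.7500

v = 0.7500, ω = 0.7500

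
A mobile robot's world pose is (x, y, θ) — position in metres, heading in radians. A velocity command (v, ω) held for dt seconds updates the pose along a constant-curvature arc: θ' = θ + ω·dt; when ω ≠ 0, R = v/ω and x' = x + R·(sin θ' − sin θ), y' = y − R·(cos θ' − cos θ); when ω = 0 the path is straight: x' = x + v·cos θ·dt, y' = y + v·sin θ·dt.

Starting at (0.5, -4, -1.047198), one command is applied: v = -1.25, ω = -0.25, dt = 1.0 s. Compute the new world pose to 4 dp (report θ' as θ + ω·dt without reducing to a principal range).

(0.0161, -2.8510, -1.2972)

θ' = -1.0472 + -0.25·1.0 = -1.2972
R = v/ω = -1.25/-0.25 = 5.0000
x' = 0.5 + 5.0000·(sin -1.2972 − sin -1.0472) = 0.0161
y' = -4 − 5.0000·(cos -1.2972 − cos -1.0472) = -2.8510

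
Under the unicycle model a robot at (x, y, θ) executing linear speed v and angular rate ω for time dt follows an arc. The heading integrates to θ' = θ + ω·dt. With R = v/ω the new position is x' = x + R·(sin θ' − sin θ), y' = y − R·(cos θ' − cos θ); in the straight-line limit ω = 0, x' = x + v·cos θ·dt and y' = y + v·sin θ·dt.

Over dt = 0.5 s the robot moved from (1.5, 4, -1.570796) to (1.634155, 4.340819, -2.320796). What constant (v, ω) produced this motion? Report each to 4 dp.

v = -0.7500, ω = -1.5000

Δθ = -2.320796 − -1.570796 = -0.750000
ω = Δθ/dt = -0.750000/0.5 = -1.5000
R = −Δy/(cos θ' − cos θ) = 0.5000
v = R·ω = 0.5000·-1.5000 = -0.7500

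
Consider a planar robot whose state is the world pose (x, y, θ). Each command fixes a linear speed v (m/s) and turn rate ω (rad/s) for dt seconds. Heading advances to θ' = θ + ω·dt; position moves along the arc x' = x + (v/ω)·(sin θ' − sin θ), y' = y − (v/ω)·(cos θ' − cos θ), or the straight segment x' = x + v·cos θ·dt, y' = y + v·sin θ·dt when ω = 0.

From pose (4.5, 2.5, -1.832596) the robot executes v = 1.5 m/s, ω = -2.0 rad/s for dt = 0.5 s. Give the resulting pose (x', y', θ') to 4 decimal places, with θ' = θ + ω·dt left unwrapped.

(4.0036, 1.9796, -2.8326)

θ' = -1.8326 + -2.0·0.5 = -2.8326
R = v/ω = 1.5/-2.0 = -0.7500
x' = 4.5 + -0.7500·(sin -2.8326 − sin -1.8326) = 4.0036
y' = 2.5 − -0.7500·(cos -2.8326 − cos -1.8326) = 1.9796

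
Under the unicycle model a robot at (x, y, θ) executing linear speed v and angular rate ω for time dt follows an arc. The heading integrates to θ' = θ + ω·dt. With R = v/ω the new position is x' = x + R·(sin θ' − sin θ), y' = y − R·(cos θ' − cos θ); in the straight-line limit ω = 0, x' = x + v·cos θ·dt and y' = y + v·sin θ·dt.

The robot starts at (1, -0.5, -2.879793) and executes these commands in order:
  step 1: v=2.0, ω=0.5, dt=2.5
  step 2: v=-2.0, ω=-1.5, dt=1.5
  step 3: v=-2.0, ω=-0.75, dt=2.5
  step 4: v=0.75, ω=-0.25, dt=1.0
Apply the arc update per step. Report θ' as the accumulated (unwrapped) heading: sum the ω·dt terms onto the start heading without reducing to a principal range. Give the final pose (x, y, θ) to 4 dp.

(0.5084, -7.2021, -6.0048)

step 1: θ'=-1.6298 (R=4.0000) → pose (-1.9578, -4.1279, -1.6298)
step 2: θ'=-3.8798 (R=1.3333) → pose (0.2705, -3.2202, -3.8798)
step 3: θ'=-5.7548 (R=2.6667) → pose (-0.1796, -7.4957, -5.7548)
step 4: θ'=-6.0048 (R=-3.0000) → pose (0.5084, -7.2021, -6.0048)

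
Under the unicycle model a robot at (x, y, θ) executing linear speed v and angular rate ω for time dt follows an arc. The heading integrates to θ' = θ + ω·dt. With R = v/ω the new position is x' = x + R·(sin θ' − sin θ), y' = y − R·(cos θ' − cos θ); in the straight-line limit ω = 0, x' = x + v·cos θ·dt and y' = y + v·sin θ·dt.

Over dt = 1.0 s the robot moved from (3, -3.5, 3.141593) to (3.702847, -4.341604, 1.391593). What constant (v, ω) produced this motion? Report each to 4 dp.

v = -1.2500, ω = -1.7500

Δθ = 1.391593 − 3.141593 = -1.750000
ω = Δθ/dt = -1.750000/1.0 = -1.7500
R = −Δy/(cos θ' − cos θ) = 0.7143
v = R·ω = 0.7143·-1.7500 = -1.2500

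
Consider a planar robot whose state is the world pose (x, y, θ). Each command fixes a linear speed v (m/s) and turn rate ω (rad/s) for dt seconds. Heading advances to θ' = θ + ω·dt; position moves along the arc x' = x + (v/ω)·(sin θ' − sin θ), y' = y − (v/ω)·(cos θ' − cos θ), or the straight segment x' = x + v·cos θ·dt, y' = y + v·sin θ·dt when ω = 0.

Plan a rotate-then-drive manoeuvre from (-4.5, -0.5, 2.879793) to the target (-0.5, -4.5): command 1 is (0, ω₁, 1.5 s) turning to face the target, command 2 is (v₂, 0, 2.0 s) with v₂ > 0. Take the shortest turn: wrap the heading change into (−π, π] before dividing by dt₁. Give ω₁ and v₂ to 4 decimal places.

heading to target = atan2(-4.5−-0.5, -0.5−-4.5) = -0.7854
Δθ = wrap(-0.7854 − 2.8798) = 2.6180; ω₁ = Δθ/dt₁ = 1.7453
distance = √((-0.5−-4.5)² + (-4.5−-0.5)²) = 5.6569; v₂ = distance/dt₂ = 2.8284

ω₁ = 1.7453, v₂ = 2.8284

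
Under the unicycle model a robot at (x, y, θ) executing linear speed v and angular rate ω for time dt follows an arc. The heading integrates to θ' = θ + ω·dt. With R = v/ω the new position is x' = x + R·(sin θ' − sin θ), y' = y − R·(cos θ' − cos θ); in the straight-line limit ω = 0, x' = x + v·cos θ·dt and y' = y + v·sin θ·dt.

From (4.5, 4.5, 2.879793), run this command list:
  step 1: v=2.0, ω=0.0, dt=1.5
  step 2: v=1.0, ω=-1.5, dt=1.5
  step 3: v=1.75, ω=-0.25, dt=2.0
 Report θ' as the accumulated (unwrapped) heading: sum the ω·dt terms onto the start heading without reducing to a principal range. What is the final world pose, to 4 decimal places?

(4.5990, 7.7432, 0.1298)

step 1: θ'=2.8798 (straight) → pose (1.6022, 5.2765, 2.8798)
step 2: θ'=0.6298 (R=-0.6667) → pose (1.3821, 6.4592, 0.6298)
step 3: θ'=0.1298 (R=-7.0000) → pose (4.5990, 7.7432, 0.1298)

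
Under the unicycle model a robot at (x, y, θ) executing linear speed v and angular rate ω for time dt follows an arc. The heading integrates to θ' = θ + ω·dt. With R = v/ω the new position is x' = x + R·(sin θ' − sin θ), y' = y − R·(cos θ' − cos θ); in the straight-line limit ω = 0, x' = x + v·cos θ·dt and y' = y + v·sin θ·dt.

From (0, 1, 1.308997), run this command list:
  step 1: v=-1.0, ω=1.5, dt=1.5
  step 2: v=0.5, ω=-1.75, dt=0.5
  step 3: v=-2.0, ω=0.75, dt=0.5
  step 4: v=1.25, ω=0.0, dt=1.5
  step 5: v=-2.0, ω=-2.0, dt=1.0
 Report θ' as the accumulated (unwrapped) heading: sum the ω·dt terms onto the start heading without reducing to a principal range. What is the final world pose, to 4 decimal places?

step 1: θ'=3.5590 (R=-0.6667) → pose (0.9142, 0.2180, 3.5590)
step 2: θ'=2.6840 (R=-0.2857) → pose (0.6722, 0.2229, 2.6840)
step 3: θ'=3.0590 (R=-2.6667) → pose (1.6303, -0.0424, 3.0590)
step 4: θ'=3.0590 (straight) → pose (-0.2383, 0.1123, 3.0590)
step 5: θ'=1.0590 (R=1.0000) → pose (0.5510, -1.3740, 1.0590)

(0.5510, -1.3740, 1.0590)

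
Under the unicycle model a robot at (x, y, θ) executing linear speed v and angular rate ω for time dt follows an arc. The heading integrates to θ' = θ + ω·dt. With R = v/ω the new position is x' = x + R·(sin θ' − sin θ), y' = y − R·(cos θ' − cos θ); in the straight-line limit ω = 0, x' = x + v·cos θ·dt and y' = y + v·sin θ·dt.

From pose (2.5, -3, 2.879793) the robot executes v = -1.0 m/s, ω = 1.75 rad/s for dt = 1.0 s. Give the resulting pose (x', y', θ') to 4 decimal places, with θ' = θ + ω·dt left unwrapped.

θ' = 2.8798 + 1.75·1.0 = 4.6298
R = v/ω = -1.0/1.75 = -0.5714
x' = 2.5 + -0.5714·(sin 4.6298 − sin 2.8798) = 3.2174
y' = -3 − -0.5714·(cos 4.6298 − cos 2.8798) = -2.4952

(3.2174, -2.4952, 4.6298)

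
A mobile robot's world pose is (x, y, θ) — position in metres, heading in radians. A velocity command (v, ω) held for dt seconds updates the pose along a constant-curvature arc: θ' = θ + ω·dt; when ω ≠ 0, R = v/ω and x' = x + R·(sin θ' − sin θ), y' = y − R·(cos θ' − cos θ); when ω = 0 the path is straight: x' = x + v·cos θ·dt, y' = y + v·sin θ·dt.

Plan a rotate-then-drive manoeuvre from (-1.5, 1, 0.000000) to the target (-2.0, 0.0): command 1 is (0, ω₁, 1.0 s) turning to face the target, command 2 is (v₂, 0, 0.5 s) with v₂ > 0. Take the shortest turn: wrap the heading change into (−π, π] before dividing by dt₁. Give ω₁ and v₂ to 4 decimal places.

heading to target = atan2(0−1, -2−-1.5) = -2.0344
Δθ = wrap(-2.0344 − 0.0000) = -2.0344; ω₁ = Δθ/dt₁ = -2.0344
distance = √((-2−-1.5)² + (0−1)²) = 1.1180; v₂ = distance/dt₂ = 2.2361

ω₁ = -2.0344, v₂ = 2.2361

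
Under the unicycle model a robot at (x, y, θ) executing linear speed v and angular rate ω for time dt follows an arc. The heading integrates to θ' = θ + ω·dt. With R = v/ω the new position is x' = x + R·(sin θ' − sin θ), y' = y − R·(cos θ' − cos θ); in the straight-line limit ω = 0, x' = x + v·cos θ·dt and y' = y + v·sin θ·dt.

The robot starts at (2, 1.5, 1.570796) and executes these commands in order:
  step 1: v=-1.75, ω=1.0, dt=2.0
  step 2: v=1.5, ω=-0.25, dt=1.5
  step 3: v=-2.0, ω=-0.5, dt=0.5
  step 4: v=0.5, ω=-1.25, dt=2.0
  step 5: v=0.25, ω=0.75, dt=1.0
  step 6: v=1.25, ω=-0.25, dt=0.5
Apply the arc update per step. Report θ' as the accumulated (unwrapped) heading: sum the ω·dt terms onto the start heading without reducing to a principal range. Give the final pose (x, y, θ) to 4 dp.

step 1: θ'=3.5708 (R=-1.7500) → pose (4.4783, -0.0913, 3.5708)
step 2: θ'=3.1958 (R=-6.0000) → pose (2.3064, -0.6267, 3.1958)
step 3: θ'=2.9458 (R=4.0000) → pose (3.3013, -0.6972, 2.9458)
step 4: θ'=0.4458 (R=-0.4000) → pose (3.2067, 0.0560, 0.4458)
step 5: θ'=1.1958 (R=0.3333) → pose (3.3731, 0.2347, 1.1958)
step 6: θ'=1.0708 (R=-5.0000) → pose (3.6378, 0.8005, 1.0708)

(3.6378, 0.8005, 1.0708)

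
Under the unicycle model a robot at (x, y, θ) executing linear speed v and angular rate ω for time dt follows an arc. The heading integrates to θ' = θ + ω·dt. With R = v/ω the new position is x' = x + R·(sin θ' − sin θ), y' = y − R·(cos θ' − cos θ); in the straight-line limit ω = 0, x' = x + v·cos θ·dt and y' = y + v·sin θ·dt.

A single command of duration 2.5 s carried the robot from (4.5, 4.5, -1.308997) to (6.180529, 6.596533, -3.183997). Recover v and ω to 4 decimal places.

Δθ = -3.183997 − -1.308997 = -1.875000
ω = Δθ/dt = -1.875000/2.5 = -0.7500
R = −Δy/(cos θ' − cos θ) = 1.6667
v = R·ω = 1.6667·-0.7500 = -1.2500

v = -1.2500, ω = -0.7500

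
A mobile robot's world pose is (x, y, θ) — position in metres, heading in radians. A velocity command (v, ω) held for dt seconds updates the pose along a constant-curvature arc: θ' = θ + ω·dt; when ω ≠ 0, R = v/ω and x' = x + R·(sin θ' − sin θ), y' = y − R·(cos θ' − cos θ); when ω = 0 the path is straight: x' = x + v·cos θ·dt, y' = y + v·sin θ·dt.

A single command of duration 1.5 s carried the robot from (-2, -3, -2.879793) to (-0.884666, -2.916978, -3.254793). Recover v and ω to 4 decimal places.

v = -0.7500, ω = -0.2500

Δθ = -3.254793 − -2.879793 = -0.375000
ω = Δθ/dt = -0.375000/1.5 = -0.2500
R = Δx/(sin θ' − sin θ) = 3.0000
v = R·ω = 3.0000·-0.2500 = -0.7500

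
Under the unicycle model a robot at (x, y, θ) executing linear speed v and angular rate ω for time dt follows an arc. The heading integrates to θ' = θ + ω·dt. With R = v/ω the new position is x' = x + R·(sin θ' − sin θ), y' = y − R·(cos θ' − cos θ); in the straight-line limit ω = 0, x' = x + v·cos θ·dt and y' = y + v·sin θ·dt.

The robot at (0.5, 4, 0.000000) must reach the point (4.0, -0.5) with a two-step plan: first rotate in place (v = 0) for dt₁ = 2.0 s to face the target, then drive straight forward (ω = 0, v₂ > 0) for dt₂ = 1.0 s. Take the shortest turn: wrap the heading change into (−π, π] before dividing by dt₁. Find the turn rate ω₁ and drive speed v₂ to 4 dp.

ω₁ = -0.4549, v₂ = 5.7009

heading to target = atan2(-0.5−4, 4−0.5) = -0.9098
Δθ = wrap(-0.9098 − 0.0000) = -0.9098; ω₁ = Δθ/dt₁ = -0.4549
distance = √((4−0.5)² + (-0.5−4)²) = 5.7009; v₂ = distance/dt₂ = 5.7009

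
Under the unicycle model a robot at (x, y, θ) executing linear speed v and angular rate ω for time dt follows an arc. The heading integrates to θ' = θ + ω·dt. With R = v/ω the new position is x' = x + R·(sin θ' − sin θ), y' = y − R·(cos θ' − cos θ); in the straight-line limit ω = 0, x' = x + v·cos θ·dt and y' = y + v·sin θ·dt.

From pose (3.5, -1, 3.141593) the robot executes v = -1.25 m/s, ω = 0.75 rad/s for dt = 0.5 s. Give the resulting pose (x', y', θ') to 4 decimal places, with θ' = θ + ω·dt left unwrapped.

(4.1105, -0.8842, 3.5166)

θ' = 3.1416 + 0.75·0.5 = 3.5166
R = v/ω = -1.25/0.75 = -1.6667
x' = 3.5 + -1.6667·(sin 3.5166 − sin 3.1416) = 4.1105
y' = -1 − -1.6667·(cos 3.5166 − cos 3.1416) = -0.8842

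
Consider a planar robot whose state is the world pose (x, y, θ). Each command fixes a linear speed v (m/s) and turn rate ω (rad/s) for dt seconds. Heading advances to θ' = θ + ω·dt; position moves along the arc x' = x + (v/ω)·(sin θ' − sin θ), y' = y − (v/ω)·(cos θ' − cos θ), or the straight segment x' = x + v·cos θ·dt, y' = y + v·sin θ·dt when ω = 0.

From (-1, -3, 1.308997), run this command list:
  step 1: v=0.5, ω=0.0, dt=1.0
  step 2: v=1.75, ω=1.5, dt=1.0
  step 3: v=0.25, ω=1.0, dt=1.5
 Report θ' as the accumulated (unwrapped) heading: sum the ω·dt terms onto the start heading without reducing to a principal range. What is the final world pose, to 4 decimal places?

step 1: θ'=1.3090 (straight) → pose (-0.8706, -2.5170, 1.3090)
step 2: θ'=2.8090 (R=1.1667) → pose (-1.6166, -1.1124, 2.8090)
step 3: θ'=4.3090 (R=0.2500) → pose (-1.9281, -1.2505, 4.3090)

(-1.9281, -1.2505, 4.3090)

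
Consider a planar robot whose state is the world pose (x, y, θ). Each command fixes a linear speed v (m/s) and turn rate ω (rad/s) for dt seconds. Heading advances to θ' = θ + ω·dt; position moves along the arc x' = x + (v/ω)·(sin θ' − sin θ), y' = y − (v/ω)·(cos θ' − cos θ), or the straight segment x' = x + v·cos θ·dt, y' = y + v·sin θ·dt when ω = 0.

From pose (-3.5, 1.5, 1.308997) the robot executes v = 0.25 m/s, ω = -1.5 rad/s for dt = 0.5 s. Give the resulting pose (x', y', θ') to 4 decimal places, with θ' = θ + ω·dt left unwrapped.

(-3.4274, 1.5982, 0.5590)

θ' = 1.3090 + -1.5·0.5 = 0.5590
R = v/ω = 0.25/-1.5 = -0.1667
x' = -3.5 + -0.1667·(sin 0.5590 − sin 1.3090) = -3.4274
y' = 1.5 − -0.1667·(cos 0.5590 − cos 1.3090) = 1.5982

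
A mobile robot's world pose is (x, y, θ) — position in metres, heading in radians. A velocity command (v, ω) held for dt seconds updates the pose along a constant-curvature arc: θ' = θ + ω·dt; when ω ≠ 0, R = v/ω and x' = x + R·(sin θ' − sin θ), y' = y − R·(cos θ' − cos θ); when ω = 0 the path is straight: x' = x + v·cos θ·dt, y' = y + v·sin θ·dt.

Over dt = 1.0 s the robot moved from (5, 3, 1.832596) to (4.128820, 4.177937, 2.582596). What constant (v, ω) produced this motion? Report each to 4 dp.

v = 1.5000, ω = 0.7500

Δθ = 2.582596 − 1.832596 = 0.750000
ω = Δθ/dt = 0.750000/1.0 = 0.7500
R = −Δy/(cos θ' − cos θ) = 2.0000
v = R·ω = 2.0000·0.7500 = 1.5000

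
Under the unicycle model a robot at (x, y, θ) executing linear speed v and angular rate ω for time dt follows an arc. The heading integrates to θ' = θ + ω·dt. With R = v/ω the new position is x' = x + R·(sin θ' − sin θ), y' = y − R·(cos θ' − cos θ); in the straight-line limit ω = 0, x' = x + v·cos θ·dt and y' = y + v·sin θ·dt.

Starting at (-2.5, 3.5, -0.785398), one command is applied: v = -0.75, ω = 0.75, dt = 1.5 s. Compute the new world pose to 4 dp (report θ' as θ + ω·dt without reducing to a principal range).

θ' = -0.7854 + 0.75·1.5 = 0.3396
R = v/ω = -0.75/0.75 = -1.0000
x' = -2.5 + -1.0000·(sin 0.3396 − sin -0.7854) = -3.5402
y' = 3.5 − -1.0000·(cos 0.3396 − cos -0.7854) = 3.7358

(-3.5402, 3.7358, 0.3396)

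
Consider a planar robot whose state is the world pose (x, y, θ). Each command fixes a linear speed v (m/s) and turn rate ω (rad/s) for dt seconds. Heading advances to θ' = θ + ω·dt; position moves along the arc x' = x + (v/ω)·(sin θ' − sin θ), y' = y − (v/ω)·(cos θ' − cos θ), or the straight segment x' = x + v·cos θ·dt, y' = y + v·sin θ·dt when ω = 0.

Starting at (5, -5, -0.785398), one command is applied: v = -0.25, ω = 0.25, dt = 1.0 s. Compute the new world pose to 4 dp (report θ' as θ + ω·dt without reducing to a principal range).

(4.8031, -4.8470, -0.5354)

θ' = -0.7854 + 0.25·1.0 = -0.5354
R = v/ω = -0.25/0.25 = -1.0000
x' = 5 + -1.0000·(sin -0.5354 − sin -0.7854) = 4.8031
y' = -5 − -1.0000·(cos -0.5354 − cos -0.7854) = -4.8470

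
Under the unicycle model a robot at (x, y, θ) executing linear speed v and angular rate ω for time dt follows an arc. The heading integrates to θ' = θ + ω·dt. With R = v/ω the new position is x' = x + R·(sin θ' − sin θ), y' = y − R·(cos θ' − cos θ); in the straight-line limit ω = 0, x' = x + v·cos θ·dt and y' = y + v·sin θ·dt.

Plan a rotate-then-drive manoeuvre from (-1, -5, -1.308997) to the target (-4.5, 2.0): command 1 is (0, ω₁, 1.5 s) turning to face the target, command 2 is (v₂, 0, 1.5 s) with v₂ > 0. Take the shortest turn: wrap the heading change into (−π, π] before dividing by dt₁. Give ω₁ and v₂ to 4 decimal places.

heading to target = atan2(2−-5, -4.5−-1) = 2.0344
Δθ = wrap(2.0344 − -1.3090) = -2.9397; ω₁ = Δθ/dt₁ = -1.9598
distance = √((-4.5−-1)² + (2−-5)²) = 7.8262; v₂ = distance/dt₂ = 5.2175

ω₁ = -1.9598, v₂ = 5.2175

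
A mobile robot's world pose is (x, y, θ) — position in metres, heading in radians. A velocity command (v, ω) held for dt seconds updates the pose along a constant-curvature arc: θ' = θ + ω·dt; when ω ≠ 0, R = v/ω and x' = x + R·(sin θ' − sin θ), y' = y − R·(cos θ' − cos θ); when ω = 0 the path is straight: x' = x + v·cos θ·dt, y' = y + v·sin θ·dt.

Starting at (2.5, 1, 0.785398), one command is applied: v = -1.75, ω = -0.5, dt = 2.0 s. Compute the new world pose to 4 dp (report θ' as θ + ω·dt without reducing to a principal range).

(-0.7202, 0.0552, -0.2146)

θ' = 0.7854 + -0.5·2.0 = -0.2146
R = v/ω = -1.75/-0.5 = 3.5000
x' = 2.5 + 3.5000·(sin -0.2146 − sin 0.7854) = -0.7202
y' = 1 − 3.5000·(cos -0.2146 − cos 0.7854) = 0.0552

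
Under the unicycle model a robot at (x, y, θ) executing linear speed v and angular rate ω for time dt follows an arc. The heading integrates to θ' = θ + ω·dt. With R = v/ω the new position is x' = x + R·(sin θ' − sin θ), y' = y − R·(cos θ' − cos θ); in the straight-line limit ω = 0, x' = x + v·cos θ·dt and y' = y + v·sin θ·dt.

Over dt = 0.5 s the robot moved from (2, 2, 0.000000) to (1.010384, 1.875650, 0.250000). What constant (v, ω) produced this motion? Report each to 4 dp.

v = -2.0000, ω = 0.5000

Δθ = 0.250000 − 0.000000 = 0.250000
ω = Δθ/dt = 0.250000/0.5 = 0.5000
R = Δx/(sin θ' − sin θ) = -4.0000
v = R·ω = -4.0000·0.5000 = -2.0000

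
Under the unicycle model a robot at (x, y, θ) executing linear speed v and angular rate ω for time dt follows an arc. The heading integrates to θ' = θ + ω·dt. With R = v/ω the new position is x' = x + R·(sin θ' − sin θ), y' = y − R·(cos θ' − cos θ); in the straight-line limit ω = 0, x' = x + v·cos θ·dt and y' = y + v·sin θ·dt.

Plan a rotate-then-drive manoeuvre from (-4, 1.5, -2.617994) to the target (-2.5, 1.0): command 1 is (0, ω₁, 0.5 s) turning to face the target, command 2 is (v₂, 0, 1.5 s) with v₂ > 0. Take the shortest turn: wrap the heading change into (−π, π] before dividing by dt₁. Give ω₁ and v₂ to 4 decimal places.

heading to target = atan2(1−1.5, -2.5−-4) = -0.3218
Δθ = wrap(-0.3218 − -2.6180) = 2.2962; ω₁ = Δθ/dt₁ = 4.5925
distance = √((-2.5−-4)² + (1−1.5)²) = 1.5811; v₂ = distance/dt₂ = 1.0541

ω₁ = 4.5925, v₂ = 1.0541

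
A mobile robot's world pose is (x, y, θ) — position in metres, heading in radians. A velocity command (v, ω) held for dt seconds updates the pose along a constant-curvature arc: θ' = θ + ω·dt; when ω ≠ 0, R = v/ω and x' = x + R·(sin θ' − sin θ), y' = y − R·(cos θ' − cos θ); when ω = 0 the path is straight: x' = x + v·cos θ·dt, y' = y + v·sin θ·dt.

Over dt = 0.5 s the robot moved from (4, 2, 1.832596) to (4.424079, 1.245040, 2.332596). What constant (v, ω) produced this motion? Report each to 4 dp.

v = -1.7500, ω = 1.0000

Δθ = 2.332596 − 1.832596 = 0.500000
ω = Δθ/dt = 0.500000/0.5 = 1.0000
R = −Δy/(cos θ' − cos θ) = -1.7500
v = R·ω = -1.7500·1.0000 = -1.7500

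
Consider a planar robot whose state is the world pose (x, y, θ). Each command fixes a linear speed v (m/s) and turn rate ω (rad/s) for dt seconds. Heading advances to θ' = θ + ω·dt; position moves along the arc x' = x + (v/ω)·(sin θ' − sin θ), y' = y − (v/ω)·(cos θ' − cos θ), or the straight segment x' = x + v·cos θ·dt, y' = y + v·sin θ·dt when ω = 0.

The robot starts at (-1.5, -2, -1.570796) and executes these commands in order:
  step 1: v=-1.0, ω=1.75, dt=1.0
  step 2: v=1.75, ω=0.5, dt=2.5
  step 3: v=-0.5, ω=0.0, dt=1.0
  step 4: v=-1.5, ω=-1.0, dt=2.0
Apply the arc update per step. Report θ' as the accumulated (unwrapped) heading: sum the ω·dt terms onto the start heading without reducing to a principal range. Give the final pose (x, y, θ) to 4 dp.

(-1.6982, -0.0332, -0.5708)

step 1: θ'=0.1792 (R=-0.5714) → pose (-2.1733, -1.4377, 0.1792)
step 2: θ'=1.4292 (R=3.5000) → pose (0.6678, 1.5123, 1.4292)
step 3: θ'=1.4292 (straight) → pose (0.5973, 1.0173, 1.4292)
step 4: θ'=-0.5708 (R=1.5000) → pose (-1.6982, -0.0332, -0.5708)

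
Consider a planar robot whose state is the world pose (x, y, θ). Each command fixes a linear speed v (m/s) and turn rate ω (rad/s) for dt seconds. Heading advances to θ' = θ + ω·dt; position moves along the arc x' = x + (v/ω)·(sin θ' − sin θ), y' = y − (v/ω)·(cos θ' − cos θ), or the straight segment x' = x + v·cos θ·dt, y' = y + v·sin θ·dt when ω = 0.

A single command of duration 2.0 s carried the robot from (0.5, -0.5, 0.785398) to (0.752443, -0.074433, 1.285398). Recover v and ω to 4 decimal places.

v = 0.2500, ω = 0.2500

Δθ = 1.285398 − 0.785398 = 0.500000
ω = Δθ/dt = 0.500000/2.0 = 0.2500
R = −Δy/(cos θ' − cos θ) = 1.0000
v = R·ω = 1.0000·0.2500 = 0.2500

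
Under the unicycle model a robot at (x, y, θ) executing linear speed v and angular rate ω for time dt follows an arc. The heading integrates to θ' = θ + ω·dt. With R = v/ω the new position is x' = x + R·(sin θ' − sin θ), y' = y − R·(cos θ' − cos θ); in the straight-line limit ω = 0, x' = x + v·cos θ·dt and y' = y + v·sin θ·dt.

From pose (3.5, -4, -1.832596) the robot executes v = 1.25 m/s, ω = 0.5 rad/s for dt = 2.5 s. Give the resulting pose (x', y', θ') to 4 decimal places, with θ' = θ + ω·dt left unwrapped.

(4.5393, -6.7346, -0.5826)

θ' = -1.8326 + 0.5·2.5 = -0.5826
R = v/ω = 1.25/0.5 = 2.5000
x' = 3.5 + 2.5000·(sin -0.5826 − sin -1.8326) = 4.5393
y' = -4 − 2.5000·(cos -0.5826 − cos -1.8326) = -6.7346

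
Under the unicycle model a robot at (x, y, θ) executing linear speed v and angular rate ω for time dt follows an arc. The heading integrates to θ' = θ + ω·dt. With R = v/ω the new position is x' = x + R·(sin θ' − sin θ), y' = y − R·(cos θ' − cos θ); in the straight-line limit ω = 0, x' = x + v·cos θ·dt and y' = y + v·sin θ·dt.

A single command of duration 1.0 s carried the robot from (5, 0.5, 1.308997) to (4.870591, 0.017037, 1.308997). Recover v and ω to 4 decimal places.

Δθ = 1.308997 − 1.308997 = 0.000000
ω = Δθ/dt = 0.000000/1.0 = 0.0000
ω = 0 → v = (Δx·cos θ + Δy·sin θ)/dt = -0.5000

v = -0.5000, ω = 0.0000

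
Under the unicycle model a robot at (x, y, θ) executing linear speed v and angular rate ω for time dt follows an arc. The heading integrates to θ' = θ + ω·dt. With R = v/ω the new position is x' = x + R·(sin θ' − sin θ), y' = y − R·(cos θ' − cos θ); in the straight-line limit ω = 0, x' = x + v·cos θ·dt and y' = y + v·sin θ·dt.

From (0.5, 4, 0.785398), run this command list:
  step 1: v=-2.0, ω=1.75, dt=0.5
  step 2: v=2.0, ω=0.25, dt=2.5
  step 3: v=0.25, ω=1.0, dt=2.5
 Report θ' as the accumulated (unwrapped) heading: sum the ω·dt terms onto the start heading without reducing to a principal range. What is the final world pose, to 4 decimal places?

(-2.1934, 7.4342, 4.7854)

step 1: θ'=1.6604 (R=-1.1429) → pose (0.1698, 3.0896, 1.6604)
step 2: θ'=2.2854 (R=8.0000) → pose (-1.7552, 7.6163, 2.2854)
step 3: θ'=4.7854 (R=0.2500) → pose (-2.1934, 7.4342, 4.7854)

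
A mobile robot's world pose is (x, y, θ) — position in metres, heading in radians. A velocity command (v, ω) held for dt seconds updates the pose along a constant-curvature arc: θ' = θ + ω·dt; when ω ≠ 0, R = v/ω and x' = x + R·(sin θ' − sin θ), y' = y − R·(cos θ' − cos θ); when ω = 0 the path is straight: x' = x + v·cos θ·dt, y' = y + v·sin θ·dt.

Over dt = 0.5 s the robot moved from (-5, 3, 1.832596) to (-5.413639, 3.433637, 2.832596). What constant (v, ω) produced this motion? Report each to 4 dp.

Δθ = 2.832596 − 1.832596 = 1.000000
ω = Δθ/dt = 1.000000/0.5 = 2.0000
R = −Δy/(cos θ' − cos θ) = 0.6250
v = R·ω = 0.6250·2.0000 = 1.2500

v = 1.2500, ω = 2.0000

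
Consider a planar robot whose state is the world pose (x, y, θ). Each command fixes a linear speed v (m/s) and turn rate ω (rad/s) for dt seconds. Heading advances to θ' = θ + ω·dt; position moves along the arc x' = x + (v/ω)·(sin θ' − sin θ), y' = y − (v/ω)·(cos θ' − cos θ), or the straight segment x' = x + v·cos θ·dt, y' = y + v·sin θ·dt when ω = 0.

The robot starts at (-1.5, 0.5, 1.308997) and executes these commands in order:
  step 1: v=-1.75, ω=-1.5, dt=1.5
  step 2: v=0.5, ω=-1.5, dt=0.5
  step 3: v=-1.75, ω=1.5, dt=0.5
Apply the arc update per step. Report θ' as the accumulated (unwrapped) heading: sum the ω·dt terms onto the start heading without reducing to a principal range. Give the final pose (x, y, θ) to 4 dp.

step 1: θ'=-0.9410 (R=1.1667) → pose (-3.5698, 0.1148, -0.9410)
step 2: θ'=-1.6910 (R=-0.3333) → pose (-3.5082, -0.1215, -1.6910)
step 3: θ'=-0.9410 (R=-1.1667) → pose (-3.7236, 0.7056, -0.9410)

(-3.7236, 0.7056, -0.9410)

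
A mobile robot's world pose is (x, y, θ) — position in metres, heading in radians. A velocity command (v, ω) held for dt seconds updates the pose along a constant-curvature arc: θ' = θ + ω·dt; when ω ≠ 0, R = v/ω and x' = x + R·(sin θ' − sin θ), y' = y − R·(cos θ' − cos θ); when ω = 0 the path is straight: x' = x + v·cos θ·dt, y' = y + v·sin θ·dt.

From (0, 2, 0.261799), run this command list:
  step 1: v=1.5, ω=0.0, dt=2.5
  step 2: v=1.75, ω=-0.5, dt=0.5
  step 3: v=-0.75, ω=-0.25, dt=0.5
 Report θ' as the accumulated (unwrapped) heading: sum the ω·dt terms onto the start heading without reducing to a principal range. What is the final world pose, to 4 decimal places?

step 1: θ'=0.2618 (straight) → pose (3.6222, 2.9706, 0.2618)
step 2: θ'=0.0118 (R=-3.5000) → pose (4.4868, 3.0896, 0.0118)
step 3: θ'=-0.1132 (R=3.0000) → pose (4.1125, 3.1086, -0.1132)

(4.1125, 3.1086, -0.1132)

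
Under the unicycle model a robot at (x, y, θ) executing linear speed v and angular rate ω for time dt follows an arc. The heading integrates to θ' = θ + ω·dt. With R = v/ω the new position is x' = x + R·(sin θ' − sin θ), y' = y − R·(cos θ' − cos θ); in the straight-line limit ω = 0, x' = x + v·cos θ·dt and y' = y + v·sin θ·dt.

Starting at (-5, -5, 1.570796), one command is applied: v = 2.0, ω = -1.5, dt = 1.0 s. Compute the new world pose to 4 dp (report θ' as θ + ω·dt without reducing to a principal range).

(-3.7610, -3.6700, 0.0708)

θ' = 1.5708 + -1.5·1.0 = 0.0708
R = v/ω = 2.0/-1.5 = -1.3333
x' = -5 + -1.3333·(sin 0.0708 − sin 1.5708) = -3.7610
y' = -5 − -1.3333·(cos 0.0708 − cos 1.5708) = -3.6700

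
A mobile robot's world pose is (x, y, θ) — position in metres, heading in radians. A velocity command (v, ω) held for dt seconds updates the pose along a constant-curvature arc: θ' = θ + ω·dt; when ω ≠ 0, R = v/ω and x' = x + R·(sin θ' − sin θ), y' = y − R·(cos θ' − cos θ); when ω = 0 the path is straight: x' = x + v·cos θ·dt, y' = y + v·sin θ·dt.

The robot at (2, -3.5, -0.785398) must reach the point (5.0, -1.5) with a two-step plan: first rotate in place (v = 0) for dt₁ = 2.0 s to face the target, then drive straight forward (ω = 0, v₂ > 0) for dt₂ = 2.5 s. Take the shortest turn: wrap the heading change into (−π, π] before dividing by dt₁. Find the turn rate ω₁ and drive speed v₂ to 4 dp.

ω₁ = 0.6867, v₂ = 1.4422

heading to target = atan2(-1.5−-3.5, 5−2) = 0.5880
Δθ = wrap(0.5880 − -0.7854) = 1.3734; ω₁ = Δθ/dt₁ = 0.6867
distance = √((5−2)² + (-1.5−-3.5)²) = 3.6056; v₂ = distance/dt₂ = 1.4422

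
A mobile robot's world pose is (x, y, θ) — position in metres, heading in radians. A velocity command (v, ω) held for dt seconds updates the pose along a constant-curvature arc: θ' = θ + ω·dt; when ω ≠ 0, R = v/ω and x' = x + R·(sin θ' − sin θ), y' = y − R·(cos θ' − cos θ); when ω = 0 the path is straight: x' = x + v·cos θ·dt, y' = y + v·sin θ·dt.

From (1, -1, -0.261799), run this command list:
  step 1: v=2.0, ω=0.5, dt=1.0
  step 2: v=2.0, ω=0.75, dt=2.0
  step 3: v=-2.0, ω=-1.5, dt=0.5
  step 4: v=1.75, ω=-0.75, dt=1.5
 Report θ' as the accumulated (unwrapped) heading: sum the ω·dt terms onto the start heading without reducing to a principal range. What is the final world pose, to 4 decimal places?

step 1: θ'=0.2382 (R=4.0000) → pose (2.9791, -1.0234, 0.2382)
step 2: θ'=1.7382 (R=2.6667) → pose (4.9793, 2.0123, 1.7382)
step 3: θ'=0.9882 (R=1.3333) → pose (4.7780, 1.0566, 0.9882)
step 4: θ'=-0.1368 (R=-2.3333) → pose (7.0446, 2.0843, -0.1368)

(7.0446, 2.0843, -0.1368)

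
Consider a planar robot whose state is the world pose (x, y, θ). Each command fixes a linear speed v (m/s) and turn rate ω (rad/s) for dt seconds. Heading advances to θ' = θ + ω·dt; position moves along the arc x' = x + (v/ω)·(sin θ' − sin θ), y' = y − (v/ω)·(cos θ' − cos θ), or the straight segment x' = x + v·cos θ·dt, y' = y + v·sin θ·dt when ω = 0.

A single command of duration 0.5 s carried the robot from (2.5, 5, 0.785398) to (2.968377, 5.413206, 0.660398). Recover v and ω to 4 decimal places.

v = 1.2500, ω = -0.2500

Δθ = 0.660398 − 0.785398 = -0.125000
ω = Δθ/dt = -0.125000/0.5 = -0.2500
R = Δx/(sin θ' − sin θ) = -5.0000
v = R·ω = -5.0000·-0.2500 = 1.2500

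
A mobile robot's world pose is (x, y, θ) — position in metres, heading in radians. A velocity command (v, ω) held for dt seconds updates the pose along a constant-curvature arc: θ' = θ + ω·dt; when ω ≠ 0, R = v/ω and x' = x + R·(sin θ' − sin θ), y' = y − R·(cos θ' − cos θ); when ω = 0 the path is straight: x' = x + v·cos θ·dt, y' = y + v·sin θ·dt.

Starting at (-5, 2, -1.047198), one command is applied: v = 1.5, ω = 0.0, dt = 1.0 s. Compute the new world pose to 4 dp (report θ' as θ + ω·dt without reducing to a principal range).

(-4.2500, 0.7010, -1.0472)

θ' = -1.0472 + 0.0·1.0 = -1.0472
ω = 0 → straight: x' = -5 + 1.5·cos(-1.0472)·1.0 = -4.2500
y' = 2 + 1.5·sin(-1.0472)·1.0 = 0.7010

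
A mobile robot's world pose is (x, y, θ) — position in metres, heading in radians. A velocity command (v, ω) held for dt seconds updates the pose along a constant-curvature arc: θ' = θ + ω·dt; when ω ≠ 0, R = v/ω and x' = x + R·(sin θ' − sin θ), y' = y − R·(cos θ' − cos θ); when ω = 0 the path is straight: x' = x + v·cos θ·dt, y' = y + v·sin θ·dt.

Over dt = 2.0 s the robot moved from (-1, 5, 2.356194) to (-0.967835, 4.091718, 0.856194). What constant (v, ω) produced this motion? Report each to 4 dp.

Δθ = 0.856194 − 2.356194 = -1.500000
ω = Δθ/dt = -1.500000/2.0 = -0.7500
R = −Δy/(cos θ' − cos θ) = 0.6667
v = R·ω = 0.6667·-0.7500 = -0.5000

v = -0.5000, ω = -0.7500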